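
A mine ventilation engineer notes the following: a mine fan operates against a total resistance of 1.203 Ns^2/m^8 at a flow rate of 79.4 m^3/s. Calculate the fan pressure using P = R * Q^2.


7584.1451 Pa

Compute Q^2:
Q^2 = 79.4^2 = 6304.36
Compute pressure:
P = R * Q^2 = 1.203 * 6304.36
= 7584.1451 Pa


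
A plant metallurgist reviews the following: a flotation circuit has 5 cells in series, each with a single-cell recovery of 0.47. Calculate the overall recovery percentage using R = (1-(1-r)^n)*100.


95.818%

Complement of single-cell recovery:
1 - r = 1 - 0.47 = 0.53
Raise to power n:
(1 - r)^5 = 0.53^5 = 0.0418195493
Overall recovery:
R = (1 - 0.0418195493) * 100
= 95.818%


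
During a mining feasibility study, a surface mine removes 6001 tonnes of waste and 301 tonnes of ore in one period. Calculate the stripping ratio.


Stripping ratio = waste tonnage / ore tonnage
= 6001 / 301
= 19.9369

19.9369


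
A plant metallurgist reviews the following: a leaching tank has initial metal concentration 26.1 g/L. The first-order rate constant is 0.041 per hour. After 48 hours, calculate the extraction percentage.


Compute the exponent:
-k * t = -0.041 * 48 = -1.968
Remaining concentration:
C = 26.1 * exp(-1.968)
= 26.1 * 0.139736049
= 3.64711088 g/L
Extracted = 26.1 - 3.64711088 = 22.45288912 g/L
Extraction % = 22.45288912 / 26.1 * 100
= 86.0264%

86.0264%


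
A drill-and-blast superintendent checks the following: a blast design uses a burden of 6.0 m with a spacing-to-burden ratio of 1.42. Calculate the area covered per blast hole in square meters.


First, find the spacing:
Spacing = burden * ratio = 6.0 * 1.42
= 8.52 m
Then, calculate the area:
Area = burden * spacing = 6.0 * 8.52
= 51.12 m^2

51.12 m^2


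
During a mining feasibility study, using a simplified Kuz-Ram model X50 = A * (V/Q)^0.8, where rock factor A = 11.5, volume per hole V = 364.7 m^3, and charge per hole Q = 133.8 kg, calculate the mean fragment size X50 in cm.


25.6497 cm

Compute V/Q:
V/Q = 364.7 / 133.8 = 2.725710015
Raise to the power 0.8:
(V/Q)^0.8 = 2.725710015^0.8 = 2.230404948
Multiply by A:
X50 = 11.5 * 2.230404948
= 25.6497 cm


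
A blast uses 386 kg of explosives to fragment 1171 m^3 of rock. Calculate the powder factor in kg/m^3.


0.3296 kg/m^3

Powder factor = explosive mass / rock volume
= 386 / 1171
= 0.3296 kg/m^3


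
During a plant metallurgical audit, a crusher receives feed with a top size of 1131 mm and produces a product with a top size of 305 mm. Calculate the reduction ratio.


Reduction ratio = feed size / product size
= 1131 / 305
= 3.7082

3.7082


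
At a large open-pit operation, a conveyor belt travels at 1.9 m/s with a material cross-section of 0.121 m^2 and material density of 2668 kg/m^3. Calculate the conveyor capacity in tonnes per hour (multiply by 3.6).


Volumetric flow = speed * area
= 1.9 * 0.121 = 0.2299 m^3/s
Mass flow = volumetric * density
= 0.2299 * 2668 = 613.3732 kg/s
Convert to t/h: multiply by 3.6
Capacity = 613.3732 * 3.6
= 2208.1435 t/h

2208.1435 t/h


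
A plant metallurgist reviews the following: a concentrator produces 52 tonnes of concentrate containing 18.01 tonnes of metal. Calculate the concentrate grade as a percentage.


34.6346%

Grade = (metal in concentrate / concentrate mass) * 100
= (18.01 / 52) * 100
= 0.3463461538 * 100
= 34.6346%


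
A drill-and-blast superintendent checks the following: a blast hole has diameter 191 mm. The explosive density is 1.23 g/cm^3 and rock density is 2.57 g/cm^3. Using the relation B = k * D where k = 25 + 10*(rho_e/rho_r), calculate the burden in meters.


5.6891 m

First, compute k:
rho_e / rho_r = 1.23 / 2.57 = 0.4785992218
k = 25 + 10 * 0.4785992218 = 29.78599222
Then, compute burden:
B = k * D / 1000 = 29.78599222 * 191 / 1000
= 5689.124514 / 1000
= 5.6891 m


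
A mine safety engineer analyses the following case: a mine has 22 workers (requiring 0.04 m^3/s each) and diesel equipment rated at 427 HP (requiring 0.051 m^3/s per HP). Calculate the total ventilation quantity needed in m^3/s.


Airflow for workers:
Q_people = 22 * 0.04 = 0.88 m^3/s
Airflow for diesel equipment:
Q_diesel = 427 * 0.051 = 21.777 m^3/s
Total ventilation:
Q_total = 0.88 + 21.777
= 22.657 m^3/s

22.657 m^3/s


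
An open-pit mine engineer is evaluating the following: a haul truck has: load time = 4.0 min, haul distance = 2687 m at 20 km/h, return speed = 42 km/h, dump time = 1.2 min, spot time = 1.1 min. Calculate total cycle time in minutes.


18.1996 min

Convert haul speed to m/min: 20 * 1000/60 = 333.3333333 m/min
Haul time = 2687 / 333.3333333 = 8.061 min
Convert return speed to m/min: 42 * 1000/60 = 700 m/min
Return time = 2687 / 700 = 3.838571429 min
Total cycle time:
= 4.0 + 8.061 + 1.2 + 3.838571429 + 1.1
= 18.1996 min


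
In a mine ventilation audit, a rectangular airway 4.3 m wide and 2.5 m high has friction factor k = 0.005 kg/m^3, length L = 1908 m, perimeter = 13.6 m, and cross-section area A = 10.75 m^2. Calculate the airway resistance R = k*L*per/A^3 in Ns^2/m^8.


0.1044 Ns^2/m^8

Compute the numerator:
k * L * per = 0.005 * 1908 * 13.6
= 129.744
Compute the denominator:
A^3 = 10.75^3 = 1242.296875
Resistance:
R = 129.744 / 1242.296875
= 0.1044 Ns^2/m^8


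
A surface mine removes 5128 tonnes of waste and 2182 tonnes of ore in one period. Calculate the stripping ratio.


2.3501

Stripping ratio = waste tonnage / ore tonnage
= 5128 / 2182
= 2.3501


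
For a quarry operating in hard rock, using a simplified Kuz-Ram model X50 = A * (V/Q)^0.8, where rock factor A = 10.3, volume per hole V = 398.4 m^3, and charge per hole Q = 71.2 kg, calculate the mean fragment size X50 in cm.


40.8422 cm

Compute V/Q:
V/Q = 398.4 / 71.2 = 5.595505618
Raise to the power 0.8:
(V/Q)^0.8 = 5.595505618^0.8 = 3.965258173
Multiply by A:
X50 = 10.3 * 3.965258173
= 40.8422 cm


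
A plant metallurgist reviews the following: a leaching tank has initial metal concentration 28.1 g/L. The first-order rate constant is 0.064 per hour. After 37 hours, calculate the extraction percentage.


90.6332%

Compute the exponent:
-k * t = -0.064 * 37 = -2.368
Remaining concentration:
C = 28.1 * exp(-2.368)
= 28.1 * 0.09366787482
= 2.632067282 g/L
Extracted = 28.1 - 2.632067282 = 25.46793272 g/L
Extraction % = 25.46793272 / 28.1 * 100
= 90.6332%


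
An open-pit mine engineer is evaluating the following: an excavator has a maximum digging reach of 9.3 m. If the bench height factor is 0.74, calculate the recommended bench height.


Bench height = reach * factor
= 9.3 * 0.74
= 6.882 m

6.882 m


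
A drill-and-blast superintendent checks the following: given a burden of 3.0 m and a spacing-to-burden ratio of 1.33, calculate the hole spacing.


3.99 m

Spacing = burden * ratio
= 3.0 * 1.33
= 3.99 m


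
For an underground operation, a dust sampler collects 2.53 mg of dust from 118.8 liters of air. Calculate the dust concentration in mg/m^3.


Convert liters to m^3: 1 m^3 = 1000 L
Concentration = mass / volume * 1000
= 2.53 / 118.8 * 1000
= 0.0212962963 * 1000
= 21.2963 mg/m^3

21.2963 mg/m^3


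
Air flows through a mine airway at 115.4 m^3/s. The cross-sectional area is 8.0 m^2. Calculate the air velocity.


14.425 m/s

Velocity = flow rate / cross-sectional area
= 115.4 / 8.0
= 14.425 m/s


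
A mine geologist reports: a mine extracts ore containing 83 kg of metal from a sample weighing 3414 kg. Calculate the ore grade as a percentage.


2.4312%

Ore grade = (metal mass / ore mass) * 100
= (83 / 3414) * 100
= 0.02431165788 * 100
= 2.4312%


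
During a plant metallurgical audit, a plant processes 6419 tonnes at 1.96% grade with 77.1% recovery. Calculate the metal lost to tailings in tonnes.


28.811 tonnes

Total metal in feed:
= 6419 * 1.96 / 100 = 125.8124 tonnes
Metal recovered:
= 125.8124 * 77.1 / 100 = 97.0013604 tonnes
Metal lost to tailings:
= 125.8124 - 97.0013604
= 28.811 tonnes


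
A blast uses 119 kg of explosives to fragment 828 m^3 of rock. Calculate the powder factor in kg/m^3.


Powder factor = explosive mass / rock volume
= 119 / 828
= 0.1437 kg/m^3

0.1437 kg/m^3


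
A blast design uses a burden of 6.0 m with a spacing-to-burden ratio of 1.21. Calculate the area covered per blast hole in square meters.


First, find the spacing:
Spacing = burden * ratio = 6.0 * 1.21
= 7.26 m
Then, calculate the area:
Area = burden * spacing = 6.0 * 7.26
= 43.56 m^2

43.56 m^2


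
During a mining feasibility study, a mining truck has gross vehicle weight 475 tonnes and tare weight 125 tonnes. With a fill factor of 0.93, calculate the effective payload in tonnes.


Maximum payload = gross - tare
= 475 - 125 = 350 tonnes
Effective payload = max payload * fill factor
= 350 * 0.93
= 325.5 tonnes

325.5 tonnes


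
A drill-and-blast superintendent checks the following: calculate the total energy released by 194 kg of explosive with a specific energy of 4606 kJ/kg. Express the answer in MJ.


893.564 MJ

Energy = mass * specific_energy / 1000
= 194 * 4606 / 1000
= 893564 / 1000
= 893.564 MJ


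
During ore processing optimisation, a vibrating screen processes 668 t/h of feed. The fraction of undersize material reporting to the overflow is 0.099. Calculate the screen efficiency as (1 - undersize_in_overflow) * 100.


Screen efficiency = (1 - fraction of undersize in overflow) * 100
= (1 - 0.099) * 100
= 0.901 * 100
= 90.1%

90.1%


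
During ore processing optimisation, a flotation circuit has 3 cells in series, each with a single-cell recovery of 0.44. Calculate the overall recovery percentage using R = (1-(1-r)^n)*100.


Complement of single-cell recovery:
1 - r = 1 - 0.44 = 0.56
Raise to power n:
(1 - r)^3 = 0.56^3 = 0.175616
Overall recovery:
R = (1 - 0.175616) * 100
= 82.4384%

82.4384%


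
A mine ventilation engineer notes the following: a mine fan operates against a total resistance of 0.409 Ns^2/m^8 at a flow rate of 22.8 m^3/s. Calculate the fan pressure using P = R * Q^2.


Compute Q^2:
Q^2 = 22.8^2 = 519.84
Compute pressure:
P = R * Q^2 = 0.409 * 519.84
= 212.6146 Pa

212.6146 Pa


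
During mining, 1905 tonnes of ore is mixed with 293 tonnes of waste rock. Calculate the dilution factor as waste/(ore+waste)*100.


Total material = ore + waste
= 1905 + 293 = 2198 tonnes
Dilution = waste / total * 100
= 293 / 2198 * 100
= 0.1333030027 * 100
= 13.3303%

13.3303%


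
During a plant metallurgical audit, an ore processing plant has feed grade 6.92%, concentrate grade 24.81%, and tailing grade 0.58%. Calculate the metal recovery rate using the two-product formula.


Using the two-product formula:
R = 100 * c * (f - t) / (f * (c - t))
Numerator = 100 * 24.81 * (6.92 - 0.58)
= 100 * 24.81 * 6.34
= 15729.54
Denominator = 6.92 * (24.81 - 0.58)
= 6.92 * 24.23
= 167.6716
R = 15729.54 / 167.6716
= 93.8116%

93.8116%


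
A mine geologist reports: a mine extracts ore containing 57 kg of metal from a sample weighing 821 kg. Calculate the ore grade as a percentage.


6.9428%

Ore grade = (metal mass / ore mass) * 100
= (57 / 821) * 100
= 0.06942752741 * 100
= 6.9428%


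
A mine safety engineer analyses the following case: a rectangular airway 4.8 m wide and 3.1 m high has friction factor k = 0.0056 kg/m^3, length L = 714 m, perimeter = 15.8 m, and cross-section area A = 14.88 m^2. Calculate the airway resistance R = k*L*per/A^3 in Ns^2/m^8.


0.0192 Ns^2/m^8

Compute the numerator:
k * L * per = 0.0056 * 714 * 15.8
= 63.17472
Compute the denominator:
A^3 = 14.88^3 = 3294.646272
Resistance:
R = 63.17472 / 3294.646272
= 0.0192 Ns^2/m^8


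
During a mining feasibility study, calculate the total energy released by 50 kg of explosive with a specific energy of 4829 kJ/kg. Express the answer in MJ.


241.45 MJ

Energy = mass * specific_energy / 1000
= 50 * 4829 / 1000
= 241450 / 1000
= 241.45 MJ


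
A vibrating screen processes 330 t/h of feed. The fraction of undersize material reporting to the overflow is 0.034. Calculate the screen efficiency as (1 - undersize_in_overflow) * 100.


96.6%

Screen efficiency = (1 - fraction of undersize in overflow) * 100
= (1 - 0.034) * 100
= 0.966 * 100
= 96.6%


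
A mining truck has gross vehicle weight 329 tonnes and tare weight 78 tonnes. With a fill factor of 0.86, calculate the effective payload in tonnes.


Maximum payload = gross - tare
= 329 - 78 = 251 tonnes
Effective payload = max payload * fill factor
= 251 * 0.86
= 215.86 tonnes

215.86 tonnes


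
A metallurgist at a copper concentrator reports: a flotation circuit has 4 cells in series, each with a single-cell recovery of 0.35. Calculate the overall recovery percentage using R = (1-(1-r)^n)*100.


82.1494%

Complement of single-cell recovery:
1 - r = 1 - 0.35 = 0.65
Raise to power n:
(1 - r)^4 = 0.65^4 = 0.17850625
Overall recovery:
R = (1 - 0.17850625) * 100
= 82.1494%


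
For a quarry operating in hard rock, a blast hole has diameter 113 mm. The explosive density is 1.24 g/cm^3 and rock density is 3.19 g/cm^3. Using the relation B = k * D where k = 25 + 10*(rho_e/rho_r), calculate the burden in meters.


3.2642 m

First, compute k:
rho_e / rho_r = 1.24 / 3.19 = 0.3887147335
k = 25 + 10 * 0.3887147335 = 28.88714734
Then, compute burden:
B = k * D / 1000 = 28.88714734 * 113 / 1000
= 3264.247649 / 1000
= 3.2642 m


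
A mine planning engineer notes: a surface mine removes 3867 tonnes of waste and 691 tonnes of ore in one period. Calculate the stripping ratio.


5.5962

Stripping ratio = waste tonnage / ore tonnage
= 3867 / 691
= 5.5962


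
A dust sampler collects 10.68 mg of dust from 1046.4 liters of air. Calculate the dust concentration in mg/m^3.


10.2064 mg/m^3

Convert liters to m^3: 1 m^3 = 1000 L
Concentration = mass / volume * 1000
= 10.68 / 1046.4 * 1000
= 0.01020642202 * 1000
= 10.2064 mg/m^3


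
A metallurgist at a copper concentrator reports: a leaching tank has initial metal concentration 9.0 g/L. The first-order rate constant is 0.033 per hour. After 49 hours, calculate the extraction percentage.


Compute the exponent:
-k * t = -0.033 * 49 = -1.617
Remaining concentration:
C = 9.0 * exp(-1.617)
= 9.0 * 0.1984932866
= 1.78643958 g/L
Extracted = 9.0 - 1.78643958 = 7.21356042 g/L
Extraction % = 7.21356042 / 9.0 * 100
= 80.1507%

80.1507%


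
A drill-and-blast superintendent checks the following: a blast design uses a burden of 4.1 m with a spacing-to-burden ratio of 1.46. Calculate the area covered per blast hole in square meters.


24.5426 m^2

First, find the spacing:
Spacing = burden * ratio = 4.1 * 1.46
= 5.986 m
Then, calculate the area:
Area = burden * spacing = 4.1 * 5.986
= 24.5426 m^2


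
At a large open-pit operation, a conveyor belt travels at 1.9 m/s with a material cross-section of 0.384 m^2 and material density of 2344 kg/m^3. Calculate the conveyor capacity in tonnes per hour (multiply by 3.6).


6156.6566 t/h

Volumetric flow = speed * area
= 1.9 * 0.384 = 0.7296 m^3/s
Mass flow = volumetric * density
= 0.7296 * 2344 = 1710.1824 kg/s
Convert to t/h: multiply by 3.6
Capacity = 1710.1824 * 3.6
= 6156.6566 t/h


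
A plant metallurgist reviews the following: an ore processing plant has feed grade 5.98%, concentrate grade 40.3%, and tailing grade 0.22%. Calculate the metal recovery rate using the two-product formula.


Using the two-product formula:
R = 100 * c * (f - t) / (f * (c - t))
Numerator = 100 * 40.3 * (5.98 - 0.22)
= 100 * 40.3 * 5.76
= 23212.8
Denominator = 5.98 * (40.3 - 0.22)
= 5.98 * 40.08
= 239.6784
R = 23212.8 / 239.6784
= 96.8498%

96.8498%


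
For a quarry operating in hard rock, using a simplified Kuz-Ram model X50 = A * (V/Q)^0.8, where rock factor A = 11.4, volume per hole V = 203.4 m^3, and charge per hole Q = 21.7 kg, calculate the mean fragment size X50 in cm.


Compute V/Q:
V/Q = 203.4 / 21.7 = 9.373271889
Raise to the power 0.8:
(V/Q)^0.8 = 9.373271889^0.8 = 5.991188332
Multiply by A:
X50 = 11.4 * 5.991188332
= 68.2995 cm

68.2995 cm


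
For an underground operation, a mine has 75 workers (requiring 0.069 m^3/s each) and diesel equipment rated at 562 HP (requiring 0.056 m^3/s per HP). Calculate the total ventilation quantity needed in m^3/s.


36.647 m^3/s

Airflow for workers:
Q_people = 75 * 0.069 = 5.175 m^3/s
Airflow for diesel equipment:
Q_diesel = 562 * 0.056 = 31.472 m^3/s
Total ventilation:
Q_total = 5.175 + 31.472
= 36.647 m^3/s


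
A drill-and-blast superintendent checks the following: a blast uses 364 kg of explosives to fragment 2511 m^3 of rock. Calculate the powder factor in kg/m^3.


Powder factor = explosive mass / rock volume
= 364 / 2511
= 0.145 kg/m^3

0.145 kg/m^3


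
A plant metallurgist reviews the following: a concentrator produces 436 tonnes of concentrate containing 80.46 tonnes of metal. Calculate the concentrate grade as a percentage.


Grade = (metal in concentrate / concentrate mass) * 100
= (80.46 / 436) * 100
= 0.1845412844 * 100
= 18.4541%

18.4541%


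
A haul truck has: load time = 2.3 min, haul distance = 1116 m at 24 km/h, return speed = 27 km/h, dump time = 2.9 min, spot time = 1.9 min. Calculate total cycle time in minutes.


12.37 min

Convert haul speed to m/min: 24 * 1000/60 = 400 m/min
Haul time = 1116 / 400 = 2.79 min
Convert return speed to m/min: 27 * 1000/60 = 450 m/min
Return time = 1116 / 450 = 2.48 min
Total cycle time:
= 2.3 + 2.79 + 2.9 + 2.48 + 1.9
= 12.37 min


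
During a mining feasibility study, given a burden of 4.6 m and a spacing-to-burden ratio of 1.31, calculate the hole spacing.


6.026 m

Spacing = burden * ratio
= 4.6 * 1.31
= 6.026 m


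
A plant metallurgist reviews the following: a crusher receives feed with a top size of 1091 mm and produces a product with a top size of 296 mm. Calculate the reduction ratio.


3.6858

Reduction ratio = feed size / product size
= 1091 / 296
= 3.6858


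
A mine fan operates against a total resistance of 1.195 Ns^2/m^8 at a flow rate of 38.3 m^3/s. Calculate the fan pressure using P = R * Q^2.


Compute Q^2:
Q^2 = 38.3^2 = 1466.89
Compute pressure:
P = R * Q^2 = 1.195 * 1466.89
= 1752.9336 Pa

1752.9336 Pa


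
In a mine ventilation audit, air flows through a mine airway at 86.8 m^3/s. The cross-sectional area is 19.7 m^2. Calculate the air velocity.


4.4061 m/s

Velocity = flow rate / cross-sectional area
= 86.8 / 19.7
= 4.4061 m/s


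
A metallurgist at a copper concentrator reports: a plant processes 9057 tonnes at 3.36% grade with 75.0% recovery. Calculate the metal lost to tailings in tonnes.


76.0788 tonnes

Total metal in feed:
= 9057 * 3.36 / 100 = 304.3152 tonnes
Metal recovered:
= 304.3152 * 75.0 / 100 = 228.2364 tonnes
Metal lost to tailings:
= 304.3152 - 228.2364
= 76.0788 tonnes


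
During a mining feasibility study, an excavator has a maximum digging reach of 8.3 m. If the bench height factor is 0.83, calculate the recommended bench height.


6.889 m

Bench height = reach * factor
= 8.3 * 0.83
= 6.889 m


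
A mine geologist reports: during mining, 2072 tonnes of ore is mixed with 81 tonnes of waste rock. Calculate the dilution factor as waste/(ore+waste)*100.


Total material = ore + waste
= 2072 + 81 = 2153 tonnes
Dilution = waste / total * 100
= 81 / 2153 * 100
= 0.0376219229 * 100
= 3.7622%

3.7622%


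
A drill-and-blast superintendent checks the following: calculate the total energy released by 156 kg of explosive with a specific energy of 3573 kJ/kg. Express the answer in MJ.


Energy = mass * specific_energy / 1000
= 156 * 3573 / 1000
= 557388 / 1000
= 557.388 MJ

557.388 MJ


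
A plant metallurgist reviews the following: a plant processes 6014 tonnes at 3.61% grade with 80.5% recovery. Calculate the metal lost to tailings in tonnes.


42.3356 tonnes

Total metal in feed:
= 6014 * 3.61 / 100 = 217.1054 tonnes
Metal recovered:
= 217.1054 * 80.5 / 100 = 174.769847 tonnes
Metal lost to tailings:
= 217.1054 - 174.769847
= 42.3356 tonnes


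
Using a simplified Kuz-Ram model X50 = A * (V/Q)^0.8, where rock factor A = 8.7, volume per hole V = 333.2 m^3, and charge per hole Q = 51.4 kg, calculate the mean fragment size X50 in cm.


38.8072 cm

Compute V/Q:
V/Q = 333.2 / 51.4 = 6.482490272
Raise to the power 0.8:
(V/Q)^0.8 = 6.482490272^0.8 = 4.460602249
Multiply by A:
X50 = 8.7 * 4.460602249
= 38.8072 cm


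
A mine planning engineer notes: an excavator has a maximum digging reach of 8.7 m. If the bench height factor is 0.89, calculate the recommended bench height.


7.743 m

Bench height = reach * factor
= 8.7 * 0.89
= 7.743 m


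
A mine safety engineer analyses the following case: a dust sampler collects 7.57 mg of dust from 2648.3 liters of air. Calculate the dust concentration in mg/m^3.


Convert liters to m^3: 1 m^3 = 1000 L
Concentration = mass / volume * 1000
= 7.57 / 2648.3 * 1000
= 0.002858437488 * 1000
= 2.8584 mg/m^3

2.8584 mg/m^3


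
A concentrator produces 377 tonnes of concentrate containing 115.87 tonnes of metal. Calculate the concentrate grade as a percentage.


Grade = (metal in concentrate / concentrate mass) * 100
= (115.87 / 377) * 100
= 0.3073474801 * 100
= 30.7347%

30.7347%


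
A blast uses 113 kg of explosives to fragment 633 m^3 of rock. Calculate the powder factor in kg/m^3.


0.1785 kg/m^3

Powder factor = explosive mass / rock volume
= 113 / 633
= 0.1785 kg/m^3


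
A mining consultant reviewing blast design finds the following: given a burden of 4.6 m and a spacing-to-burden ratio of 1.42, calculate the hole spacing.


Spacing = burden * ratio
= 4.6 * 1.42
= 6.532 m

6.532 m


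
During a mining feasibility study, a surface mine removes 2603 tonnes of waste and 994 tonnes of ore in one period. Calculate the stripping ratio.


2.6187

Stripping ratio = waste tonnage / ore tonnage
= 2603 / 994
= 2.6187


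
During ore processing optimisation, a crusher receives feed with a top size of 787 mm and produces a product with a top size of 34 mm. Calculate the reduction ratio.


Reduction ratio = feed size / product size
= 787 / 34
= 23.1471

23.1471


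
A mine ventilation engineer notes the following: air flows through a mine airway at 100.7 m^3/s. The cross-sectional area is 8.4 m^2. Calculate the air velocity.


11.9881 m/s

Velocity = flow rate / cross-sectional area
= 100.7 / 8.4
= 11.9881 m/s


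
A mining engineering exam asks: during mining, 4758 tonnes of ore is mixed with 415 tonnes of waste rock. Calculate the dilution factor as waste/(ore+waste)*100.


Total material = ore + waste
= 4758 + 415 = 5173 tonnes
Dilution = waste / total * 100
= 415 / 5173 * 100
= 0.08022424125 * 100
= 8.0224%

8.0224%


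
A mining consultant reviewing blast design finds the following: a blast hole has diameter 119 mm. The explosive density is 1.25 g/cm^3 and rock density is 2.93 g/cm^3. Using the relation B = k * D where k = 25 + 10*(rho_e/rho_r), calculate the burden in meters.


First, compute k:
rho_e / rho_r = 1.25 / 2.93 = 0.4266211604
k = 25 + 10 * 0.4266211604 = 29.2662116
Then, compute burden:
B = k * D / 1000 = 29.2662116 * 119 / 1000
= 3482.679181 / 1000
= 3.4827 m

3.4827 m


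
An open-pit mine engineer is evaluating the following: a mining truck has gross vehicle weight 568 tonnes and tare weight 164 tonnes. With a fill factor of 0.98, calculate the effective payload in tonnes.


395.92 tonnes

Maximum payload = gross - tare
= 568 - 164 = 404 tonnes
Effective payload = max payload * fill factor
= 404 * 0.98
= 395.92 tonnes


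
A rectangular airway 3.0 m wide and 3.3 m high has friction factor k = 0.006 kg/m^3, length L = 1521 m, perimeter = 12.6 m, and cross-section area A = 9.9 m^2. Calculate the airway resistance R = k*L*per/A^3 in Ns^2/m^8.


0.1185 Ns^2/m^8

Compute the numerator:
k * L * per = 0.006 * 1521 * 12.6
= 114.9876
Compute the denominator:
A^3 = 9.9^3 = 970.299
Resistance:
R = 114.9876 / 970.299
= 0.1185 Ns^2/m^8


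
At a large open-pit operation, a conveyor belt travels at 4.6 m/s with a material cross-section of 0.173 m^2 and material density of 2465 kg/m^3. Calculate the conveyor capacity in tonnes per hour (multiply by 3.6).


7061.9292 t/h

Volumetric flow = speed * area
= 4.6 * 0.173 = 0.7958 m^3/s
Mass flow = volumetric * density
= 0.7958 * 2465 = 1961.647 kg/s
Convert to t/h: multiply by 3.6
Capacity = 1961.647 * 3.6
= 7061.9292 t/h


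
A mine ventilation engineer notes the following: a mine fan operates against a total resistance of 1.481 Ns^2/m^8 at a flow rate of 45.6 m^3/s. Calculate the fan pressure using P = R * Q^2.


Compute Q^2:
Q^2 = 45.6^2 = 2079.36
Compute pressure:
P = R * Q^2 = 1.481 * 2079.36
= 3079.5322 Pa

3079.5322 Pa


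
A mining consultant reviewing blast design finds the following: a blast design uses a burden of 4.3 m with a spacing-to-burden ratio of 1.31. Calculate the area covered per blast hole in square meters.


First, find the spacing:
Spacing = burden * ratio = 4.3 * 1.31
= 5.633 m
Then, calculate the area:
Area = burden * spacing = 4.3 * 5.633
= 24.2219 m^2

24.2219 m^2


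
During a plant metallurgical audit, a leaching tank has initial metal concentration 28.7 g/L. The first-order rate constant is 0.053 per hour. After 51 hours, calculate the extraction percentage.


93.2996%

Compute the exponent:
-k * t = -0.053 * 51 = -2.703
Remaining concentration:
C = 28.7 * exp(-2.703)
= 28.7 * 0.06700419832
= 1.923020492 g/L
Extracted = 28.7 - 1.923020492 = 26.77697951 g/L
Extraction % = 26.77697951 / 28.7 * 100
= 93.2996%


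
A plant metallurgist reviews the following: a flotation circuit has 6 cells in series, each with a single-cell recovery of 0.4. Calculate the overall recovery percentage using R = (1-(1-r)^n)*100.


Complement of single-cell recovery:
1 - r = 1 - 0.4 = 0.6
Raise to power n:
(1 - r)^6 = 0.6^6 = 0.046656
Overall recovery:
R = (1 - 0.046656) * 100
= 95.3344%

95.3344%


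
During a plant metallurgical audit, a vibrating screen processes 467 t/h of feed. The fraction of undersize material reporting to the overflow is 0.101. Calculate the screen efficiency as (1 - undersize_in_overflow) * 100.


89.9%

Screen efficiency = (1 - fraction of undersize in overflow) * 100
= (1 - 0.101) * 100
= 0.899 * 100
= 89.9%


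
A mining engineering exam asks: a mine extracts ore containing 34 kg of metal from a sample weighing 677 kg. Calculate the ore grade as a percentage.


5.0222%

Ore grade = (metal mass / ore mass) * 100
= (34 / 677) * 100
= 0.05022156573 * 100
= 5.0222%


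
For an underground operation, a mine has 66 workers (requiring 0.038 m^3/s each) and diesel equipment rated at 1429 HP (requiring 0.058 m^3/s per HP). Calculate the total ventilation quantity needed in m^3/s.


85.39 m^3/s

Airflow for workers:
Q_people = 66 * 0.038 = 2.508 m^3/s
Airflow for diesel equipment:
Q_diesel = 1429 * 0.058 = 82.882 m^3/s
Total ventilation:
Q_total = 2.508 + 82.882
= 85.39 m^3/s


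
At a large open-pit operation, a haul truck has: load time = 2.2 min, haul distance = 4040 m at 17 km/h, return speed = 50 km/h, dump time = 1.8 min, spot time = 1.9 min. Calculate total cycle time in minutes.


Convert haul speed to m/min: 17 * 1000/60 = 283.3333333 m/min
Haul time = 4040 / 283.3333333 = 14.25882353 min
Convert return speed to m/min: 50 * 1000/60 = 833.3333333 m/min
Return time = 4040 / 833.3333333 = 4.848 min
Total cycle time:
= 2.2 + 14.25882353 + 1.8 + 4.848 + 1.9
= 25.0068 min

25.0068 min


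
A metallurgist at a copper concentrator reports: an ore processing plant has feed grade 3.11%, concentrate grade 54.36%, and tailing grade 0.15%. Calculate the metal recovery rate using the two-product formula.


95.4402%

Using the two-product formula:
R = 100 * c * (f - t) / (f * (c - t))
Numerator = 100 * 54.36 * (3.11 - 0.15)
= 100 * 54.36 * 2.96
= 16090.56
Denominator = 3.11 * (54.36 - 0.15)
= 3.11 * 54.21
= 168.5931
R = 16090.56 / 168.5931
= 95.4402%


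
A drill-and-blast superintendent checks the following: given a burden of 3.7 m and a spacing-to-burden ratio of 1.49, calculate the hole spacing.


5.513 m

Spacing = burden * ratio
= 3.7 * 1.49
= 5.513 m


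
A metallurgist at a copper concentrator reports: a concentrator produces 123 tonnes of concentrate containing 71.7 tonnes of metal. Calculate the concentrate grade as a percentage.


Grade = (metal in concentrate / concentrate mass) * 100
= (71.7 / 123) * 100
= 0.5829268293 * 100
= 58.2927%

58.2927%


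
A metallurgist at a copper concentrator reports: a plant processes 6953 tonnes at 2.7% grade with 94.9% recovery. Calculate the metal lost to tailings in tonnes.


9.5743 tonnes

Total metal in feed:
= 6953 * 2.7 / 100 = 187.731 tonnes
Metal recovered:
= 187.731 * 94.9 / 100 = 178.156719 tonnes
Metal lost to tailings:
= 187.731 - 178.156719
= 9.5743 tonnes


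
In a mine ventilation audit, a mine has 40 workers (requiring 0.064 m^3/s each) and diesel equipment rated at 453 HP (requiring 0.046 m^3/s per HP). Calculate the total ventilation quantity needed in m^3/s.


Airflow for workers:
Q_people = 40 * 0.064 = 2.56 m^3/s
Airflow for diesel equipment:
Q_diesel = 453 * 0.046 = 20.838 m^3/s
Total ventilation:
Q_total = 2.56 + 20.838
= 23.398 m^3/s

23.398 m^3/s


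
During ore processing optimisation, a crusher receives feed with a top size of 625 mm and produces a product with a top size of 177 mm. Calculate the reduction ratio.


3.5311

Reduction ratio = feed size / product size
= 625 / 177
= 3.5311


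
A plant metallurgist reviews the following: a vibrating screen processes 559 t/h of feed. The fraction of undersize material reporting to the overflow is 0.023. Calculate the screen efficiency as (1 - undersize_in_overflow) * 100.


Screen efficiency = (1 - fraction of undersize in overflow) * 100
= (1 - 0.023) * 100
= 0.977 * 100
= 97.7%

97.7%


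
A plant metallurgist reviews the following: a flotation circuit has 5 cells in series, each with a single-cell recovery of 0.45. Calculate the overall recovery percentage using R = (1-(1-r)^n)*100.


Complement of single-cell recovery:
1 - r = 1 - 0.45 = 0.55
Raise to power n:
(1 - r)^5 = 0.55^5 = 0.0503284375
Overall recovery:
R = (1 - 0.0503284375) * 100
= 94.9672%

94.9672%


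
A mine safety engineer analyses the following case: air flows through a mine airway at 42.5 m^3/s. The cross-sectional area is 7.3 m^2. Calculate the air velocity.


Velocity = flow rate / cross-sectional area
= 42.5 / 7.3
= 5.8219 m/s

5.8219 m/s


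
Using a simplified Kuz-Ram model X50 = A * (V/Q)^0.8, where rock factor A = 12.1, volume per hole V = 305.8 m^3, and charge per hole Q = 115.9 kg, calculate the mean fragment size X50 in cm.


Compute V/Q:
V/Q = 305.8 / 115.9 = 2.63848145
Raise to the power 0.8:
(V/Q)^0.8 = 2.63848145^0.8 = 2.173117635
Multiply by A:
X50 = 12.1 * 2.173117635
= 26.2947 cm

26.2947 cm


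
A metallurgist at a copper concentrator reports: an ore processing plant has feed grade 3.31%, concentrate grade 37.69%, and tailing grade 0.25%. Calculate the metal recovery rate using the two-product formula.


Using the two-product formula:
R = 100 * c * (f - t) / (f * (c - t))
Numerator = 100 * 37.69 * (3.31 - 0.25)
= 100 * 37.69 * 3.06
= 11533.14
Denominator = 3.31 * (37.69 - 0.25)
= 3.31 * 37.44
= 123.9264
R = 11533.14 / 123.9264
= 93.0644%

93.0644%


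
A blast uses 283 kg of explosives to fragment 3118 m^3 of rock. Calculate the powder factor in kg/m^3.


0.0908 kg/m^3

Powder factor = explosive mass / rock volume
= 283 / 3118
= 0.0908 kg/m^3


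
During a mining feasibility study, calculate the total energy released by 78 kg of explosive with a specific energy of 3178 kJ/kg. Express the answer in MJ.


247.884 MJ

Energy = mass * specific_energy / 1000
= 78 * 3178 / 1000
= 247884 / 1000
= 247.884 MJ


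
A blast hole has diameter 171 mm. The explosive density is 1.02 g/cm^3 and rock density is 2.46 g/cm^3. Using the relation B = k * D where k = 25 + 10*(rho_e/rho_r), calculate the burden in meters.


First, compute k:
rho_e / rho_r = 1.02 / 2.46 = 0.4146341463
k = 25 + 10 * 0.4146341463 = 29.14634146
Then, compute burden:
B = k * D / 1000 = 29.14634146 * 171 / 1000
= 4984.02439 / 1000
= 4.984 m

4.984 m


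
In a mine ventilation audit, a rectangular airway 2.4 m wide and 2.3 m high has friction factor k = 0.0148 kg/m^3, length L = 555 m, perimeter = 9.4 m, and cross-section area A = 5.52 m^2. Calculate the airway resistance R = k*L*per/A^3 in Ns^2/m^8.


0.4591 Ns^2/m^8

Compute the numerator:
k * L * per = 0.0148 * 555 * 9.4
= 77.2116
Compute the denominator:
A^3 = 5.52^3 = 168.196608
Resistance:
R = 77.2116 / 168.196608
= 0.4591 Ns^2/m^8


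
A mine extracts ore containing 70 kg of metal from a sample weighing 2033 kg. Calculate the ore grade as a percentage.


Ore grade = (metal mass / ore mass) * 100
= (70 / 2033) * 100
= 0.03443187408 * 100
= 3.4432%

3.4432%


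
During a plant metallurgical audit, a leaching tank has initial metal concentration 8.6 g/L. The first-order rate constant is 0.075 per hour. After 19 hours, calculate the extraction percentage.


Compute the exponent:
-k * t = -0.075 * 19 = -1.425
Remaining concentration:
C = 8.6 * exp(-1.425)
= 8.6 * 0.2405084632
= 2.068372784 g/L
Extracted = 8.6 - 2.068372784 = 6.531627216 g/L
Extraction % = 6.531627216 / 8.6 * 100
= 75.9492%

75.9492%


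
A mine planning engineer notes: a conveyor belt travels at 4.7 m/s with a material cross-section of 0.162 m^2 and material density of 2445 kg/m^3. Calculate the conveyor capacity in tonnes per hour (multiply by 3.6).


Volumetric flow = speed * area
= 4.7 * 0.162 = 0.7614 m^3/s
Mass flow = volumetric * density
= 0.7614 * 2445 = 1861.623 kg/s
Convert to t/h: multiply by 3.6
Capacity = 1861.623 * 3.6
= 6701.8428 t/h

6701.8428 t/h


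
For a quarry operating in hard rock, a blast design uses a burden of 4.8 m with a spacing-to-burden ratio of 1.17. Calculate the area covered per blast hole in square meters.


First, find the spacing:
Spacing = burden * ratio = 4.8 * 1.17
= 5.616 m
Then, calculate the area:
Area = burden * spacing = 4.8 * 5.616
= 26.9568 m^2

26.9568 m^2


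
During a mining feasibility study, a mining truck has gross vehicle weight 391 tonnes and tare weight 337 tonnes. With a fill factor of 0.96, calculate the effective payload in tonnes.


Maximum payload = gross - tare
= 391 - 337 = 54 tonnes
Effective payload = max payload * fill factor
= 54 * 0.96
= 51.84 tonnes

51.84 tonnes


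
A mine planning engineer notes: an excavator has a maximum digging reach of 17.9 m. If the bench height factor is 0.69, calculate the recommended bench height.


Bench height = reach * factor
= 17.9 * 0.69
= 12.351 m

12.351 m


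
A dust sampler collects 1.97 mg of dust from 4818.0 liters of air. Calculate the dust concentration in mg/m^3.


Convert liters to m^3: 1 m^3 = 1000 L
Concentration = mass / volume * 1000
= 1.97 / 4818.0 * 1000
= 0.0004088833541 * 1000
= 0.4089 mg/m^3

0.4089 mg/m^3


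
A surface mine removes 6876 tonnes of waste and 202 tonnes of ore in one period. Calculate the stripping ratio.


Stripping ratio = waste tonnage / ore tonnage
= 6876 / 202
= 34.0396

34.0396


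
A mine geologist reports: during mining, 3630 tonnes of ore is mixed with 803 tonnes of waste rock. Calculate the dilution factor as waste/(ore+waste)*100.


Total material = ore + waste
= 3630 + 803 = 4433 tonnes
Dilution = waste / total * 100
= 803 / 4433 * 100
= 0.1811414392 * 100
= 18.1141%

18.1141%


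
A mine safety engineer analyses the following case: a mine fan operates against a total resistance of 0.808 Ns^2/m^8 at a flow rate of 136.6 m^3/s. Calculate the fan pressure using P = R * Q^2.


Compute Q^2:
Q^2 = 136.6^2 = 18659.56
Compute pressure:
P = R * Q^2 = 0.808 * 18659.56
= 15076.9245 Pa

15076.9245 Pa


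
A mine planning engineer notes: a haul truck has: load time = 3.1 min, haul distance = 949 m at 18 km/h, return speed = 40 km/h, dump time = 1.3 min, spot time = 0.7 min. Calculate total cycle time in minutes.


Convert haul speed to m/min: 18 * 1000/60 = 300 m/min
Haul time = 949 / 300 = 3.163333333 min
Convert return speed to m/min: 40 * 1000/60 = 666.6666667 m/min
Return time = 949 / 666.6666667 = 1.4235 min
Total cycle time:
= 3.1 + 3.163333333 + 1.3 + 1.4235 + 0.7
= 9.6868 min

9.6868 min


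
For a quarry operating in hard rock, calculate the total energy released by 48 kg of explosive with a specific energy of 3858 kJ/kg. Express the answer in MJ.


Energy = mass * specific_energy / 1000
= 48 * 3858 / 1000
= 185184 / 1000
= 185.184 MJ

185.184 MJ


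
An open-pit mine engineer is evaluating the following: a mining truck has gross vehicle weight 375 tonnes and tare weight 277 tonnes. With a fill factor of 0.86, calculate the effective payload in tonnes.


84.28 tonnes

Maximum payload = gross - tare
= 375 - 277 = 98 tonnes
Effective payload = max payload * fill factor
= 98 * 0.86
= 84.28 tonnes


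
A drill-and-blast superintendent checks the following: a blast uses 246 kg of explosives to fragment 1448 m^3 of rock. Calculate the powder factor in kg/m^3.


0.1699 kg/m^3

Powder factor = explosive mass / rock volume
= 246 / 1448
= 0.1699 kg/m^3


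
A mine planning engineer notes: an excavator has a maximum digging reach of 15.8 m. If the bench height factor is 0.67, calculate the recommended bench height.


10.586 m

Bench height = reach * factor
= 15.8 * 0.67
= 10.586 m


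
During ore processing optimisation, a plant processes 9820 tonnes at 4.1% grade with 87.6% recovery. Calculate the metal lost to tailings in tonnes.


49.9249 tonnes

Total metal in feed:
= 9820 * 4.1 / 100 = 402.62 tonnes
Metal recovered:
= 402.62 * 87.6 / 100 = 352.69512 tonnes
Metal lost to tailings:
= 402.62 - 352.69512
= 49.9249 tonnes


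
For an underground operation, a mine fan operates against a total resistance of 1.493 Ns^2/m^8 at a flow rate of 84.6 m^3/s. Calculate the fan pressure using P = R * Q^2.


Compute Q^2:
Q^2 = 84.6^2 = 7157.16
Compute pressure:
P = R * Q^2 = 1.493 * 7157.16
= 10685.6399 Pa

10685.6399 Pa


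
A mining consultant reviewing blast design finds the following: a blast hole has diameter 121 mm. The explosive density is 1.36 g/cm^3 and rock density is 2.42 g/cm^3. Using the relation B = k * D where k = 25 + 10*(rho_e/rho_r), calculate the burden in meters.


3.705 m

First, compute k:
rho_e / rho_r = 1.36 / 2.42 = 0.5619834711
k = 25 + 10 * 0.5619834711 = 30.61983471
Then, compute burden:
B = k * D / 1000 = 30.61983471 * 121 / 1000
= 3705 / 1000
= 3.705 m


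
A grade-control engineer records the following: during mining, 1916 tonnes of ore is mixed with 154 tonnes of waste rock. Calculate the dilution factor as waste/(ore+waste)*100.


7.4396%

Total material = ore + waste
= 1916 + 154 = 2070 tonnes
Dilution = waste / total * 100
= 154 / 2070 * 100
= 0.07439613527 * 100
= 7.4396%


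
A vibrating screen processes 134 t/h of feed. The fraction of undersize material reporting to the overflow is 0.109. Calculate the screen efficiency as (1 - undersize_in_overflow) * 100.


89.1%

Screen efficiency = (1 - fraction of undersize in overflow) * 100
= (1 - 0.109) * 100
= 0.891 * 100
= 89.1%


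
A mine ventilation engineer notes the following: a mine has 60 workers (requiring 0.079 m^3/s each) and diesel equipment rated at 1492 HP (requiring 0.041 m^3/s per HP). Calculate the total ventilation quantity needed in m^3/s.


65.912 m^3/s

Airflow for workers:
Q_people = 60 * 0.079 = 4.74 m^3/s
Airflow for diesel equipment:
Q_diesel = 1492 * 0.041 = 61.172 m^3/s
Total ventilation:
Q_total = 4.74 + 61.172
= 65.912 m^3/s


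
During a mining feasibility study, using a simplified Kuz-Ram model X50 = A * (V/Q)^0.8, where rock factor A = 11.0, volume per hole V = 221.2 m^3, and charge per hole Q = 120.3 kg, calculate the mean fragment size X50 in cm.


Compute V/Q:
V/Q = 221.2 / 120.3 = 1.838736492
Raise to the power 0.8:
(V/Q)^0.8 = 1.838736492^0.8 = 1.627854544
Multiply by A:
X50 = 11.0 * 1.627854544
= 17.9064 cm

17.9064 cm
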